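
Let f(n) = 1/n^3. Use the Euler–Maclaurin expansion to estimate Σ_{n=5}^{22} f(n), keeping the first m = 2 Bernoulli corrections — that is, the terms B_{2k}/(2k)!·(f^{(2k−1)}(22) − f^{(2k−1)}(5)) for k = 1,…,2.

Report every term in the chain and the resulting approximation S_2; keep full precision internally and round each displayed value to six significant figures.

S_2 ≈ 0.0234075

The integral term ∫_5^22 1/x^3 dx = 0.0189669.
½[f(5) + f(22)] = ½[0.00800000 + 9.39144e-05] = 0.00404696.
Integral + boundary = 0.0230139.
Correction k=1: B_{2}/2! · (f^{(1)}(22) − f^{(1)}(5)) = 1/12 · (-1.28065e-05 − (-0.00480000)) = 0.000398933.
Running total after k=1: 0.0234128.
Correction k=2: B_{4}/4! · (f^{(3)}(22) − f^{(3)}(5)) = −1/720 · (-5.29194e-07 − (-0.00384000)) = -5.33260e-06.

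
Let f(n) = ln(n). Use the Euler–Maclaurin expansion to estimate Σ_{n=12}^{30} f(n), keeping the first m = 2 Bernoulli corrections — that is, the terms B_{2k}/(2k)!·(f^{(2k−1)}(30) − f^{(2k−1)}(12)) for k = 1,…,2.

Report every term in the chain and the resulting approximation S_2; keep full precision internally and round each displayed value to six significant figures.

Integral: ∫_12^30 ln(x) dx = 54.2170.
Endpoint term: (f(12) + f(30))/2 = (2.48491 + 3.40120)/2 = 2.94305.
Running total after boundary: 57.1601.
k=1: B_{2}/(2)! × [f^{(1)}(30) − f^{(1)}(12)] = 1/12 × (0.0333333 − 0.0833333) = -0.00416667.
After k=1: 57.1559.
k=2: B_{4}/(4)! × [f^{(3)}(30) − f^{(3)}(12)] = −1/720 × (7.40741e-05 − 0.00115741) = 1.50463e-06.

S_2 ≈ 57.1559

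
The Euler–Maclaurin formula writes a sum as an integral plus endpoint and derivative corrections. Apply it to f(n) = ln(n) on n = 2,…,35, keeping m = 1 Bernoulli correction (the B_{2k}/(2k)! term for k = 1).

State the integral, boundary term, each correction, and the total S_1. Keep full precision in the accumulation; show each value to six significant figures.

S_1 ≈ 92.1358

The integral term ∫_2^35 ln(x) dx = 90.0509.
Endpoint term: (f(2) + f(35))/2 = (0.693147 + 3.55535)/2 = 2.12425.
Integral + boundary = 92.1751.
k=1: B_{2}/(2)! × [f^{(1)}(35) − f^{(1)}(2)] = 1/12 × (0.0285714 − 0.500000) = -0.0392857.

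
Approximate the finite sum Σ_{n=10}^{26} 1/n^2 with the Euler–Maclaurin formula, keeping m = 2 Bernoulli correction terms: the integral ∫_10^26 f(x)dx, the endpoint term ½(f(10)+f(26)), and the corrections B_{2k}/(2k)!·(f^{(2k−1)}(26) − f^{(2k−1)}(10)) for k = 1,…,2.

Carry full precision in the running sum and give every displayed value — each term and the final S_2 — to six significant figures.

S_2 ≈ 0.0674350

Integral: ∫_10^26 1/x^2 dx = 0.0615385.
Endpoint term: (f(10) + f(26))/2 = (0.0100000 + 0.00147929)/2 = 0.00573964.
Integral + boundary = 0.0672781.
Correction k=1: B_{2}/2! · (f^{(1)}(26) − f^{(1)}(10)) = 1/12 · (-0.000113792 − (-0.00200000)) = 0.000157184.
Running total after k=1: 0.0674353.
Correction k=2: B_{4}/4! · (f^{(3)}(26) − f^{(3)}(10)) = −1/720 · (-2.01997e-06 − (-0.000240000)) = -3.30528e-07.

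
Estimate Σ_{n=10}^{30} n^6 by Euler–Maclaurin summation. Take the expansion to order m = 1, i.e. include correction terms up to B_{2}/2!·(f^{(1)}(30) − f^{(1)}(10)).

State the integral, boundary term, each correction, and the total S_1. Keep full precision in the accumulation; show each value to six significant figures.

S_1 ≈ 3.49996e+09

∫_10^30 x^6 dx evaluates to 3.12286e+09.
Endpoint term: (f(10) + f(30))/2 = (1.00000e+06 + 7.29000e+08)/2 = 3.65000e+08.
So far: 3.48786e+09.
Correction k=1: B_{2}/2! · (f^{(1)}(30) − f^{(1)}(10)) = 1/12 · (1.45800e+08 − 600000) = 1.21000e+07.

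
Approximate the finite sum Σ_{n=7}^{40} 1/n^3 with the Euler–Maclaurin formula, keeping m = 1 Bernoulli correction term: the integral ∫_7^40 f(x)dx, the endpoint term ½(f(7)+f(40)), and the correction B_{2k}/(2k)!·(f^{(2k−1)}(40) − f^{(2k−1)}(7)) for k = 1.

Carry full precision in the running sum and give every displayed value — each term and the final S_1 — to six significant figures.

Integral: ∫_7^40 1/x^3 dx = 0.00989158.
Endpoint term: (f(7) + f(40))/2 = (0.00291545 + 1.56250e-05)/2 = 0.00146554.
Running total after boundary: 0.0113571.
Order-1 term: 1/12 · (-1.17187e-06 − (-0.00124948)) = 0.000104026.

S_1 ≈ 0.0114611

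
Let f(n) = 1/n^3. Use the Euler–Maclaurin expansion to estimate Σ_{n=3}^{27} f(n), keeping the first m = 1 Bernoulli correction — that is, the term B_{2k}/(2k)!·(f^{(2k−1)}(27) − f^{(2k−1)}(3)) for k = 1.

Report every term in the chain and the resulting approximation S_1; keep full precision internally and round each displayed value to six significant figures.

The integral term ∫_3^27 1/x^3 dx = 0.0548697.
Endpoint term: (f(3) + f(27))/2 = (0.0370370 + 5.08053e-05)/2 = 0.0185439.
Running total after boundary: 0.0734136.
Correction k=1: B_{2}/2! · (f^{(1)}(27) − f^{(1)}(3)) = 1/12 · (-5.64503e-06 − (-0.0370370)) = 0.00308595.

S_1 ≈ 0.0764996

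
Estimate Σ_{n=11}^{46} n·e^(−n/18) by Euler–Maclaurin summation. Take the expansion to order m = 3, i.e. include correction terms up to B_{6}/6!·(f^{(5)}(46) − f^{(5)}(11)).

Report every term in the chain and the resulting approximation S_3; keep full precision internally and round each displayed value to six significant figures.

S_3 ≈ 198.606

Integral: ∫_11^46 x·e^(−x/18) dx = 193.862.
Endpoint term: (f(11) + f(46))/2 = (5.97022 + 3.57186)/2 = 4.77104.
So far: 198.633.
k=1: B_{2}/(2)! × [f^{(1)}(46) − f^{(1)}(11)] = 1/12 × (-0.120787 − 0.211068) = -0.0276547.
After k=1: 198.606.
k=2: B_{4}/(4)! × [f^{(3)}(46) − f^{(3)}(11)] = −1/720 × (0.000106515 − 0.00400174) = 5.41003e-06.
After k=2: 198.606.
k=3: B_{6}/(6)! × [f^{(5)}(46) − f^{(5)}(11)] = 1/30240 × (1.80812e-06 − 2.26915e-05) = -6.90587e-10.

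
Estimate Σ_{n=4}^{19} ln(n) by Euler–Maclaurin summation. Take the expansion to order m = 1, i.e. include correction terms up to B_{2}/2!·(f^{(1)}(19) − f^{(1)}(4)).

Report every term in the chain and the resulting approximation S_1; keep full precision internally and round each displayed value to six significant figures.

The integral term ∫_4^19 ln(x) dx = 35.3992.
Boundary: ½(f(4) + f(19)) = ½(1.38629 + 2.94444) = 2.16537.
Integral + boundary = 37.5645.
Correction k=1: B_{2}/2! · (f^{(1)}(19) − f^{(1)}(4)) = 1/12 · (0.0526316 − 0.250000) = -0.0164474.

S_1 ≈ 37.5481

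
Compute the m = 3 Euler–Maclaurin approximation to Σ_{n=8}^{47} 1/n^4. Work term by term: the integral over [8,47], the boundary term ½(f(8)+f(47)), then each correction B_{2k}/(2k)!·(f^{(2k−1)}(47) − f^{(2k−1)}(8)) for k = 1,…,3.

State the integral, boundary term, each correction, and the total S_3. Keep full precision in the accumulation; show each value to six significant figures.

The integral term ∫_8^47 1/x^4 dx = 0.000647831.
Endpoint term: (f(8) + f(47))/2 = (0.000244141 + 2.04931e-07)/2 = 0.000122173.
So far: 0.000770004.
k=1: B_{2}/(2)! × [f^{(1)}(47) − f^{(1)}(8)] = 1/12 × (-1.74410e-08 − (-0.000122070)) = 1.01711e-05.
After k=1: 0.000780175.
k=2: B_{4}/(4)! × [f^{(3)}(47) − f^{(3)}(8)] = −1/720 × (-2.36862e-10 − (-5.72205e-05)) = -7.94725e-08.
After k=2: 0.000780095.
k=3: B_{6}/(6)! × [f^{(5)}(47) − f^{(5)}(8)] = 1/30240 × (-6.00466e-12 − (-5.00679e-05)) = 1.65568e-09.

S_3 ≈ 0.000780097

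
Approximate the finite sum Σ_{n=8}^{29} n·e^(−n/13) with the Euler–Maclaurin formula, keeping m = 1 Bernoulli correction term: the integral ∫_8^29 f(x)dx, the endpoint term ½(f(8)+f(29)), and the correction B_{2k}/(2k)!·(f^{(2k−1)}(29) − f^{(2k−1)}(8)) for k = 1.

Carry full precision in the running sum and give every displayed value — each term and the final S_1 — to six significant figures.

The integral term ∫_8^29 x·e^(−x/13) dx = 88.8728.
Endpoint term: (f(8) + f(29))/2 = (4.32346 + 3.11593)/2 = 3.71970.
Integral + boundary = 92.5925.
Correction k=1: B_{2}/2! · (f^{(1)}(29) − f^{(1)}(8)) = 1/12 · (-0.132241 − 0.207859) = -0.0283416.

S_1 ≈ 92.5642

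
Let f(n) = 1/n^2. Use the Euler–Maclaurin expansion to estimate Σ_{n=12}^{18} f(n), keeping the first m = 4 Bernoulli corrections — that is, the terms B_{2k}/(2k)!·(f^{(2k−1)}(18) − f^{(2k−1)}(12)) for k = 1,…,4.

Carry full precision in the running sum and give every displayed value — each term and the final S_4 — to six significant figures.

S_4 ≈ 0.0328610

Integral: ∫_12^18 1/x^2 dx = 0.0277778.
Endpoint term: (f(12) + f(18))/2 = (0.00694444 + 0.00308642)/2 = 0.00501543.
Running total after boundary: 0.0327932.
Order-1 term: 1/12 · (-0.000342936 − (-0.00115741)) = 6.78727e-05.
Partial sum through k=1: 0.0328611.
Order-2 term: −1/720 · (-1.27013e-05 − (-9.64506e-05)) = -1.16318e-07.
Partial sum through k=2: 0.0328610.
Order-3 term: 1/30240 · (-1.17605e-06 − (-2.00939e-05)) = 6.25590e-10.
Partial sum through k=3: 0.0328610.
Order-4 term: −1/1209600 · (-2.03268e-07 − (-7.81429e-06)) = -6.29218e-12.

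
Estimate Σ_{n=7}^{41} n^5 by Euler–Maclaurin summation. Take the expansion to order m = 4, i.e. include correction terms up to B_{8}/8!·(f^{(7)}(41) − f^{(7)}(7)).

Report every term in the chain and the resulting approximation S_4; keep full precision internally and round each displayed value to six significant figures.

S_4 ≈ 8.50777e+08

The integral term ∫_7^41 x^5 dx = 7.91664e+08.
½[f(7) + f(41)] = ½[16807.0 + 1.15856e+08] = 5.79365e+07.
Running total after boundary: 8.49601e+08.
Correction k=1: B_{2}/2! · (f^{(1)}(41) − f^{(1)}(7)) = 1/12 · (1.41288e+07 − 12005.0) = 1.17640e+06.
After k=1: 8.50777e+08.
Correction k=2: B_{4}/4! · (f^{(3)}(41) − f^{(3)}(7)) = −1/720 · (100860 − 2940.00) = -136.000.
After k=2: 8.50777e+08.
Correction k=3: B_{6}/6! · (f^{(5)}(41) − f^{(5)}(7)) = 1/30240 · (120.000 − 120.000) = 0.00000.
After k=3: 8.50777e+08.
Correction k=4: B_{8}/8! · (f^{(7)}(41) − f^{(7)}(7)) = −1/1209600 · (0.00000 − 0.00000) = 0.00000.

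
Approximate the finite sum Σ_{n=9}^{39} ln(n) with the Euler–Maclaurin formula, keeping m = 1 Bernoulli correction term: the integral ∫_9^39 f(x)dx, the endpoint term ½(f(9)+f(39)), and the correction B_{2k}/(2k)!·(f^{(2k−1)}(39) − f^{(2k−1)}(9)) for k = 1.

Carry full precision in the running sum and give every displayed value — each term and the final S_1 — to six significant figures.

Integral: ∫_9^39 ln(x) dx = 93.1039.
Boundary: ½(f(9) + f(39)) = ½(2.19722 + 3.66356) = 2.93039.
So far: 96.0343.
Correction k=1: B_{2}/2! · (f^{(1)}(39) − f^{(1)}(9)) = 1/12 · (0.0256410 − 0.111111) = -0.00712251.

S_1 ≈ 96.0272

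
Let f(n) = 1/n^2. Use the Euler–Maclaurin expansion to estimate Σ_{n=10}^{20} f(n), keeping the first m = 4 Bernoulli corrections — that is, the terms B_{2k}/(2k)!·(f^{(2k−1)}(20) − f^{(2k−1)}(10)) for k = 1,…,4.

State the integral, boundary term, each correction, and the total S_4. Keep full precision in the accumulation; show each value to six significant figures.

∫_10^20 1/x^2 dx evaluates to 0.0500000.
Boundary: ½(f(10) + f(20)) = ½(0.0100000 + 0.00250000) = 0.00625000.
So far: 0.0562500.
Correction k=1: B_{2}/2! · (f^{(1)}(20) − f^{(1)}(10)) = 1/12 · (-0.000250000 − (-0.00200000)) = 0.000145833.
Partial sum through k=1: 0.0563958.
Correction k=2: B_{4}/4! · (f^{(3)}(20) − f^{(3)}(10)) = −1/720 · (-7.50000e-06 − (-0.000240000)) = -3.22917e-07.
Partial sum through k=2: 0.0563955.
Correction k=3: B_{6}/6! · (f^{(5)}(20) − f^{(5)}(10)) = 1/30240 · (-5.62500e-07 − (-7.20000e-05)) = 2.36235e-09.
Partial sum through k=3: 0.0563955.
Correction k=4: B_{8}/8! · (f^{(7)}(20) − f^{(7)}(10)) = −1/1209600 · (-7.87500e-08 − (-4.03200e-05)) = -3.32682e-11.

S_4 ≈ 0.0563955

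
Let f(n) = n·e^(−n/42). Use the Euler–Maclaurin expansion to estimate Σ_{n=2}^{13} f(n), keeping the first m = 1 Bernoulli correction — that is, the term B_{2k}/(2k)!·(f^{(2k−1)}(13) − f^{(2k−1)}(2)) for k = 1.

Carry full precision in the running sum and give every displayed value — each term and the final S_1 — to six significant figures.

∫_2^13 x·e^(−x/42) dx evaluates to 66.9929.
Endpoint term: (f(2) + f(13))/2 = (1.90699 + 9.53935)/2 = 5.72317.
So far: 72.7161.
Order-1 term: 1/12 · (0.506669 − 0.908092) = -0.0334520.

S_1 ≈ 72.6826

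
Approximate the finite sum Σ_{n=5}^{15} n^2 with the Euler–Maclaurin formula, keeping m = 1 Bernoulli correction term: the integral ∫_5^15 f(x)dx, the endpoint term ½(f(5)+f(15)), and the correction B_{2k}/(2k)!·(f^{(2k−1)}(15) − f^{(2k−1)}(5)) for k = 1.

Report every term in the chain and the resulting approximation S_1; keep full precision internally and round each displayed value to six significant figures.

S_1 ≈ 1210.00

The integral term ∫_5^15 x^2 dx = 1083.33.
Boundary: ½(f(5) + f(15)) = ½(25.0000 + 225.000) = 125.000.
So far: 1208.33.
Order-1 term: 1/12 · (30.0000 − 10.0000) = 1.66667.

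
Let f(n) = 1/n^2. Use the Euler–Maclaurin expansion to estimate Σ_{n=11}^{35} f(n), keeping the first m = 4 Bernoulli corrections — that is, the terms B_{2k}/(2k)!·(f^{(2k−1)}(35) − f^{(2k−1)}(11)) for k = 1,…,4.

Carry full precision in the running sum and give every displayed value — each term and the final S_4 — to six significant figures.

The integral term ∫_11^35 1/x^2 dx = 0.0623377.
Endpoint term: (f(11) + f(35))/2 = (0.00826446 + 0.000816327)/2 = 0.00454039.
So far: 0.0668781.
Correction k=1: B_{2}/2! · (f^{(1)}(35) − f^{(1)}(11)) = 1/12 · (-4.66472e-05 − (-0.00150263)) = 0.000121332.
After k=1: 0.0669994.
Correction k=2: B_{4}/4! · (f^{(3)}(35) − f^{(3)}(11)) = −1/720 · (-4.56952e-07 − (-0.000149021)) = -2.06339e-07.
After k=2: 0.0669992.
Correction k=3: B_{6}/6! · (f^{(5)}(35) − f^{(5)}(11)) = 1/30240 · (-1.11907e-08 − (-3.69474e-05)) = 1.22143e-09.
After k=3: 0.0669992.
Correction k=4: B_{8}/8! · (f^{(7)}(35) − f^{(7)}(11)) = −1/1209600 · (-5.11574e-10 − (-1.70996e-05)) = -1.41362e-11.

S_4 ≈ 0.0669992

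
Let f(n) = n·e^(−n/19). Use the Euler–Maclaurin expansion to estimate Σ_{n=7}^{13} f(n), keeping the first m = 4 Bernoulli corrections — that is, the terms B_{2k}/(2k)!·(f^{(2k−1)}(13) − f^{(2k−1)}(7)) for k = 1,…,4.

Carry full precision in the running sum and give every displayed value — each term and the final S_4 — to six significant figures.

The integral term ∫_7^13 x·e^(−x/19) dx = 35.0330.
½[f(7) + f(13)] = ½[4.84278 + 6.55835] = 5.70056.
Integral + boundary = 40.7336.
Order-1 term: 1/12 · (0.159312 − 0.436943) = -0.0231359.
Running total after k=1: 40.7105.
Order-2 term: −1/720 · (0.00323626 − 0.00504320) = 2.50964e-06.
Running total after k=2: 40.7105.
Order-3 term: 1/30240 · (1.67069e-05 − 2.45873e-05) = -2.60595e-10.
Running total after k=3: 40.7105.
Order-4 term: −1/1209600 · (6.77263e-08 − 9.75196e-08) = 2.46308e-14.

S_4 ≈ 40.7105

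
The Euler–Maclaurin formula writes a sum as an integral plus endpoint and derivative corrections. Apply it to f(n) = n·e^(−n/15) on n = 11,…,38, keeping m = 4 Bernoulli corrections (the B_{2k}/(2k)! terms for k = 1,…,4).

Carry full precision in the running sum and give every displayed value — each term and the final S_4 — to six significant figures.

∫_11^38 x·e^(−x/15) dx evaluates to 124.201.
Boundary: ½(f(11) + f(38)) = ½(5.28336 + 3.01697) = 4.15016.
Running total after boundary: 128.351.
Order-1 term: 1/12 · (-0.121737 − 0.128081) = -0.0208182.
After k=1: 128.330.
Order-2 term: −1/720 · (0.000164669 − 0.00483863) = 6.49161e-06.
After k=2: 128.330.
Order-3 term: 1/30240 · (3.86841e-06 − 4.04801e-05) = -1.21070e-09.
After k=3: 128.330.
Order-4 term: −1/1209600 · (3.11332e-08 − 2.64245e-07) = 1.92718e-13.

S_4 ≈ 128.330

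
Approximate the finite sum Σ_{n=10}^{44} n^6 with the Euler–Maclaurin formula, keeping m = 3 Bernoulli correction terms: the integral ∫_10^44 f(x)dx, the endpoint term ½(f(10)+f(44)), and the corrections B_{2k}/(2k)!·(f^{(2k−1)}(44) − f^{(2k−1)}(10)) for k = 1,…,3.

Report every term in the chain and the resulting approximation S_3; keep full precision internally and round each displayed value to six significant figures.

S_3 ≈ 4.93207e+10

∫_10^44 x^6 dx evaluates to 4.56097e+10.
Endpoint term: (f(10) + f(44))/2 = (1.00000e+06 + 7.25631e+09)/2 = 3.62866e+09.
So far: 4.92383e+10.
Order-1 term: 1/12 · (9.89497e+08 − 600000) = 8.24081e+07.
After k=1: 4.93208e+10.
Order-2 term: −1/720 · (1.02221e+07 − 120000) = -14030.7.
After k=2: 4.93207e+10.
Order-3 term: 1/30240 · (31680.0 − 7200.00) = 0.809524.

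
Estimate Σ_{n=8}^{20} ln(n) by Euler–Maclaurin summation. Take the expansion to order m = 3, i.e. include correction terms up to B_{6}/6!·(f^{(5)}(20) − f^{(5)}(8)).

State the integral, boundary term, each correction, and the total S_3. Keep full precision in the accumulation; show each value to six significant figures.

S_3 ≈ 33.8105

Integral: ∫_8^20 ln(x) dx = 31.2791.
Endpoint term: (f(8) + f(20))/2 = (2.07944 + 2.99573)/2 = 2.53759.
Running total after boundary: 33.8167.
Order-1 term: 1/12 · (0.0500000 − 0.125000) = -0.00625000.
Partial sum through k=1: 33.8105.
Order-2 term: −1/720 · (0.000250000 − 0.00390625) = 5.07812e-06.
Partial sum through k=2: 33.8105.
Order-3 term: 1/30240 · (7.50000e-06 − 0.000732422) = -2.39723e-08.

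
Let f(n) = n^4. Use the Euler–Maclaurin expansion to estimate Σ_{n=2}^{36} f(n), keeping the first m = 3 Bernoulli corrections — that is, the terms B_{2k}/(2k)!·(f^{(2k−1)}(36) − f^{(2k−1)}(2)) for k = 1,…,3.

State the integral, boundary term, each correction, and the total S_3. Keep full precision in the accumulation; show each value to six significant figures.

∫_2^36 x^4 dx evaluates to 1.20932e+07.
½[f(2) + f(36)] = ½[16.0000 + 1.67962e+06] = 839816.
Running total after boundary: 1.29330e+07.
k=1: B_{2}/(2)! × [f^{(1)}(36) − f^{(1)}(2)] = 1/12 × (186624 − 32.0000) = 15549.3.
After k=1: 1.29486e+07.
k=2: B_{4}/(4)! × [f^{(3)}(36) − f^{(3)}(2)] = −1/720 × (864.000 − 48.0000) = -1.13333.
After k=2: 1.29486e+07.
k=3: B_{6}/(6)! × [f^{(5)}(36) − f^{(5)}(2)] = 1/30240 × (0.00000 − 0.00000) = 0.00000.

S_3 ≈ 1.29486e+07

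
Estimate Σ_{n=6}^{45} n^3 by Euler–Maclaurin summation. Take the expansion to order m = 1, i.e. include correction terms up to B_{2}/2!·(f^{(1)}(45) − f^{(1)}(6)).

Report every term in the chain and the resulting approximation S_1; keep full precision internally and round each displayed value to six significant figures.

∫_6^45 x^3 dx evaluates to 1.02483e+06.
Boundary: ½(f(6) + f(45)) = ½(216.000 + 91125.0) = 45670.5.
Running total after boundary: 1.07050e+06.
Correction k=1: B_{2}/2! · (f^{(1)}(45) − f^{(1)}(6)) = 1/12 · (6075.00 − 108.000) = 497.250.

S_1 ≈ 1.07100e+06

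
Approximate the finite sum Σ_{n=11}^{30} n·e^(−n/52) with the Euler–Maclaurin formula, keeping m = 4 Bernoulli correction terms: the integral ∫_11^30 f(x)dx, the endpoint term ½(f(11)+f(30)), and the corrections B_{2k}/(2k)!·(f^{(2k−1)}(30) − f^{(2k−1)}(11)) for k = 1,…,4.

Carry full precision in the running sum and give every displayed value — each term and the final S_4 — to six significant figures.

S_4 ≈ 269.470

∫_11^30 x·e^(−x/52) dx evaluates to 256.628.
Boundary: ½(f(11) + f(30)) = ½(8.90272 + 16.8487) = 12.8757.
Integral + boundary = 269.504.
Order-1 term: 1/12 · (0.237610 − 0.638132) = -0.0333768.
Running total after k=1: 269.470.
Order-2 term: −1/720 · (0.000503276 − 0.000834618) = 4.60198e-07.
Running total after k=2: 269.470.
Order-3 term: 1/30240 · (3.39748e-07 − 5.30045e-07) = -6.29289e-12.
Running total after k=3: 269.470.
Order-4 term: −1/1209600 · (1.82460e-10 − 2.77895e-10) = 7.88980e-17.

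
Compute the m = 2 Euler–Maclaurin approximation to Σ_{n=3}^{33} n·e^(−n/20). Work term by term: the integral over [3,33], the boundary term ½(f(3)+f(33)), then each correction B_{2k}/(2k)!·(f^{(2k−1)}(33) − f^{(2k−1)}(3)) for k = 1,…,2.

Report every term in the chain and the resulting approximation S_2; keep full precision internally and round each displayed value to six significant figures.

The integral term ∫_3^33 x·e^(−x/20) dx = 192.353.
Boundary: ½(f(3) + f(33)) = ½(2.58212 + 6.33765) = 4.45989.
Running total after boundary: 196.813.
Correction k=1: B_{2}/2! · (f^{(1)}(33) − f^{(1)}(3)) = 1/12 · (-0.124832 − 0.731602) = -0.0713695.
After k=1: 196.741.
Correction k=2: B_{4}/4! · (f^{(3)}(33) − f^{(3)}(3)) = −1/720 · (0.000648168 − 0.00613254) = 7.61719e-06.

S_2 ≈ 196.741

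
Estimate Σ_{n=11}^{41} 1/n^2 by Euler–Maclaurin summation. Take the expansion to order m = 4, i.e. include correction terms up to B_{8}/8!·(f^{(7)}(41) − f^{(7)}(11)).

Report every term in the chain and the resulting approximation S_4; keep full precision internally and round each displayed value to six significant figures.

The integral term ∫_11^41 1/x^2 dx = 0.0665188.
Boundary: ½(f(11) + f(41)) = ½(0.00826446 + 0.000594884) = 0.00442967.
So far: 0.0709485.
k=1: B_{2}/(2)! × [f^{(1)}(41) − f^{(1)}(11)] = 1/12 × (-2.90187e-05 − (-0.00150263)) = 0.000122801.
Partial sum through k=1: 0.0710713.
k=2: B_{4}/(4)! × [f^{(3)}(41) − f^{(3)}(11)] = −1/720 × (-2.07153e-07 − (-0.000149021)) = -2.06686e-07.
Partial sum through k=2: 0.0710711.
k=3: B_{6}/(6)! × [f^{(5)}(41) − f^{(5)}(11)] = 1/30240 × (-3.69697e-09 − (-3.69474e-05)) = 1.22168e-09.
Partial sum through k=3: 0.0710711.
k=4: B_{8}/(8)! × [f^{(7)}(41) − f^{(7)}(11)] = −1/1209600 × (-1.23159e-10 − (-1.70996e-05)) = -1.41365e-11.

S_4 ≈ 0.0710711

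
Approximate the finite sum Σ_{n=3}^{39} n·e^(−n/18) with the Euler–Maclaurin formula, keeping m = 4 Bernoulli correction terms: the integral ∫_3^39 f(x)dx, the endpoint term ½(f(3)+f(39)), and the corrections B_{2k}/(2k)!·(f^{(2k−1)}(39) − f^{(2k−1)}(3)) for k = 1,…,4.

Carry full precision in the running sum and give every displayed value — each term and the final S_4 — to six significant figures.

∫_3^39 x·e^(−x/18) dx evaluates to 202.433.
½[f(3) + f(39)] = ½[2.53945 + 4.46779] = 3.50362.
So far: 205.936.
Order-1 term: 1/12 · (-0.133652 − 0.705401) = -0.0699211.
Running total after k=1: 205.866.
Order-2 term: −1/720 · (0.000294647 − 0.00740236) = 9.87182e-06.
Running total after k=2: 205.866.
Order-3 term: 1/30240 · (3.09198e-06 − 3.89739e-05) = -1.18657e-09.
Running total after k=3: 205.866.
Order-4 term: −1/1209600 · (1.62795e-08 − 1.70065e-07) = 1.27138e-13.

S_4 ≈ 205.866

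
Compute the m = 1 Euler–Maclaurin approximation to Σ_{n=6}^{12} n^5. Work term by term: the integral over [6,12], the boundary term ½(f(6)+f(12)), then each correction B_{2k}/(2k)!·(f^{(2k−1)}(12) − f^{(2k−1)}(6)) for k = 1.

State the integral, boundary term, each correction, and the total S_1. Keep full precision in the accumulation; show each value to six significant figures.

Integral: ∫_6^12 x^5 dx = 489888.
Boundary: ½(f(6) + f(12)) = ½(7776.00 + 248832) = 128304.
So far: 618192.
k=1: B_{2}/(2)! × [f^{(1)}(12) − f^{(1)}(6)] = 1/12 × (103680 − 6480.00) = 8100.00.

S_1 ≈ 626292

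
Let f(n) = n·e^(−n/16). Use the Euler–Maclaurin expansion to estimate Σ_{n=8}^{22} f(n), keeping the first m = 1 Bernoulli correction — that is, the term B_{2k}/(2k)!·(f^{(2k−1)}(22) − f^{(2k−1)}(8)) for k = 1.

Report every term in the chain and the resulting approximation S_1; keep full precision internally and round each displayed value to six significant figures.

∫_8^22 x·e^(−x/16) dx evaluates to 79.1813.
½[f(8) + f(22)] = ½[4.85225 + 5.56247] = 5.20736.
So far: 84.3887.
k=1: B_{2}/(2)! × [f^{(1)}(22) − f^{(1)}(8)] = 1/12 × (-0.0948148 − 0.303265) = -0.0331733.

S_1 ≈ 84.3555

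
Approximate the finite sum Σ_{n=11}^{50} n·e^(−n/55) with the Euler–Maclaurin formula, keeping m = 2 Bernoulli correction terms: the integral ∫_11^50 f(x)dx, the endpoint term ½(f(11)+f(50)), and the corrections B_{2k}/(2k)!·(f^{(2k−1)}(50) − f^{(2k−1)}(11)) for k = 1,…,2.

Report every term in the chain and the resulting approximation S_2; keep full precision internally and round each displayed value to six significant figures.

∫_11^50 x·e^(−x/55) dx evaluates to 645.301.
½[f(11) + f(50)] = ½[9.00604 + 20.1445] = 14.5753.
So far: 659.876.
Correction k=1: B_{2}/2! · (f^{(1)}(50) − f^{(1)}(11)) = 1/12 · (0.0366264 − 0.654985) = -0.0515299.
Running total after k=1: 659.825.
Correction k=2: B_{4}/4! · (f^{(3)}(50) − f^{(3)}(11)) = −1/720 · (0.000278482 − 0.000757833) = 6.65766e-07.

S_2 ≈ 659.825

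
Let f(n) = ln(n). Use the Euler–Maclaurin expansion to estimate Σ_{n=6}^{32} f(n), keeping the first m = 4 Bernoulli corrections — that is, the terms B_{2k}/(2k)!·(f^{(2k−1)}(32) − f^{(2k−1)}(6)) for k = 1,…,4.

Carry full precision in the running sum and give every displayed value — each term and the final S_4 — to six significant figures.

Integral: ∫_6^32 ln(x) dx = 74.1530.
½[f(6) + f(32)] = ½[1.79176 + 3.46574] = 2.62875.
So far: 76.7817.
Order-1 term: 1/12 · (0.0312500 − 0.166667) = -0.0112847.
After k=1: 76.7705.
Order-2 term: −1/720 · (6.10352e-05 − 0.00925926) = 1.27753e-05.
After k=2: 76.7705.
Order-3 term: 1/30240 · (7.15256e-07 − 0.00308642) = -1.02040e-07.
After k=3: 76.7705.
Order-4 term: −1/1209600 · (2.09548e-08 − 0.00257202) = 2.12632e-09.

S_4 ≈ 76.7705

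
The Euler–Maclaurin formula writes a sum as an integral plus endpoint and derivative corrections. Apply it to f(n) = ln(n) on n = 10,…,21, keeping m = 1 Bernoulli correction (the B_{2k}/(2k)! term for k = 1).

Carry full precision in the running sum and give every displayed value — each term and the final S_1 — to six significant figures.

∫_10^21 ln(x) dx evaluates to 29.9091.
Endpoint term: (f(10) + f(21))/2 = (2.30259 + 3.04452)/2 = 2.67355.
Integral + boundary = 32.5827.
Correction k=1: B_{2}/2! · (f^{(1)}(21) − f^{(1)}(10)) = 1/12 · (0.0476190 − 0.100000) = -0.00436508.

S_1 ≈ 32.5783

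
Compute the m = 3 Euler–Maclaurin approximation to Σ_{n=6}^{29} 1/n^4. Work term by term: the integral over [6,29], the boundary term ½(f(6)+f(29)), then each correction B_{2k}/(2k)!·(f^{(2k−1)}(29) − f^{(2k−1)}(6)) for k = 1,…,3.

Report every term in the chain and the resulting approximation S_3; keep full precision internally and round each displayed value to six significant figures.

The integral term ∫_6^29 1/x^4 dx = 0.00152954.
Boundary: ½(f(6) + f(29)) = ½(0.000771605 + 1.41387e-06) = 0.000386509.
Running total after boundary: 0.00191605.
Correction k=1: B_{2}/2! · (f^{(1)}(29) − f^{(1)}(6)) = 1/12 · (-1.95016e-07 − (-0.000514403)) = 4.28507e-05.
Running total after k=1: 0.00195890.
Correction k=2: B_{4}/4! · (f^{(3)}(29) − f^{(3)}(6)) = −1/720 · (-6.95657e-09 − (-0.000428669)) = -5.95365e-07.
Running total after k=2: 0.00195831.
Correction k=3: B_{6}/6! · (f^{(5)}(29) − f^{(5)}(6)) = 1/30240 · (-4.63220e-10 − (-0.000666819)) = 2.20509e-08.

S_3 ≈ 0.00195833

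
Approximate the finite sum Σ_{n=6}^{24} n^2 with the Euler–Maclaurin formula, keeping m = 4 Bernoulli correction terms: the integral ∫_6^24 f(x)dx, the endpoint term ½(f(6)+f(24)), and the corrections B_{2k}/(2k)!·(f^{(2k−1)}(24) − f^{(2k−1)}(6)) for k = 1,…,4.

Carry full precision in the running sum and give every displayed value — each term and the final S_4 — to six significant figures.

The integral term ∫_6^24 x^2 dx = 4536.00.
Endpoint term: (f(6) + f(24))/2 = (36.0000 + 576.000)/2 = 306.000.
Integral + boundary = 4842.00.
Correction k=1: B_{2}/2! · (f^{(1)}(24) − f^{(1)}(6)) = 1/12 · (48.0000 − 12.0000) = 3.00000.
After k=1: 4845.00.
Correction k=2: B_{4}/4! · (f^{(3)}(24) − f^{(3)}(6)) = −1/720 · (0.00000 − 0.00000) = 0.00000.
After k=2: 4845.00.
Correction k=3: B_{6}/6! · (f^{(5)}(24) − f^{(5)}(6)) = 1/30240 · (0.00000 − 0.00000) = 0.00000.
After k=3: 4845.00.
Correction k=4: B_{8}/8! · (f^{(7)}(24) − f^{(7)}(6)) = −1/1209600 · (0.00000 − 0.00000) = 0.00000.

S_4 ≈ 4845.00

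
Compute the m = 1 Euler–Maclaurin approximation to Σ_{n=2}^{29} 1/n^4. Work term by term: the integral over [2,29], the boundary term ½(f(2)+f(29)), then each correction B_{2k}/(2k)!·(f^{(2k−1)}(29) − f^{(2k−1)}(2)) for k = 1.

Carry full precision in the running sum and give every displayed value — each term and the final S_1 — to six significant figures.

Integral: ∫_2^29 1/x^4 dx = 0.0416530.
½[f(2) + f(29)] = ½[0.0625000 + 1.41387e-06] = 0.0312507.
Integral + boundary = 0.0729037.
Order-1 term: 1/12 · (-1.95016e-07 − (-0.125000)) = 0.0104167.

S_1 ≈ 0.0833204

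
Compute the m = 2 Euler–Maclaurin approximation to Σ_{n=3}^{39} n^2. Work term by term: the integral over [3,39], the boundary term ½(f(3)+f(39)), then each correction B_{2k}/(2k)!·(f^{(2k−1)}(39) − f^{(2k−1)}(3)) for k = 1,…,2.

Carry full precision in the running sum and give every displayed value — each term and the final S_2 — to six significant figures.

∫_3^39 x^2 dx evaluates to 19764.0.
½[f(3) + f(39)] = ½[9.00000 + 1521.00] = 765.000.
Running total after boundary: 20529.0.
k=1: B_{2}/(2)! × [f^{(1)}(39) − f^{(1)}(3)] = 1/12 × (78.0000 − 6.00000) = 6.00000.
Partial sum through k=1: 20535.0.
k=2: B_{4}/(4)! × [f^{(3)}(39) − f^{(3)}(3)] = −1/720 × (0.00000 − 0.00000) = 0.00000.

S_2 ≈ 20535.0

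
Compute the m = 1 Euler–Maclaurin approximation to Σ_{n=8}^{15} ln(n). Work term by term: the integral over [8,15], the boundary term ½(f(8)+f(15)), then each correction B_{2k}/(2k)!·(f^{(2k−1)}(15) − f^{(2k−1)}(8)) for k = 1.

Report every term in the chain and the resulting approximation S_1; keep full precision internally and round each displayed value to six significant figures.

∫_8^15 ln(x) dx evaluates to 16.9852.
½[f(8) + f(15)] = ½[2.07944 + 2.70805] = 2.39375.
Running total after boundary: 19.3790.
Order-1 term: 1/12 · (0.0666667 − 0.125000) = -0.00486111.

S_1 ≈ 19.3741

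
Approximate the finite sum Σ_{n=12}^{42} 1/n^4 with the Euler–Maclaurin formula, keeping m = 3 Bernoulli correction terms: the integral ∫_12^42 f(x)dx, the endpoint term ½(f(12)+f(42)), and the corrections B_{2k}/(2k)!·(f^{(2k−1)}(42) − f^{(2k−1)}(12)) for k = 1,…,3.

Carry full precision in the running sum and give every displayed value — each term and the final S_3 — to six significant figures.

S_3 ≈ 0.000214008

∫_12^42 1/x^4 dx evaluates to 0.000188402.
½[f(12) + f(42)] = ½[4.82253e-05 + 3.21368e-07] = 2.42733e-05.
So far: 0.000212675.
Order-1 term: 1/12 · (-3.06065e-08 − (-1.60751e-05)) = 1.33704e-06.
Running total after k=1: 0.000214012.
Order-2 term: −1/720 · (-5.20519e-10 − (-3.34898e-06)) = -4.65064e-09.
Running total after k=2: 0.000214008.
Order-3 term: 1/30240 · (-1.65244e-11 − (-1.30238e-06)) = 4.30676e-11.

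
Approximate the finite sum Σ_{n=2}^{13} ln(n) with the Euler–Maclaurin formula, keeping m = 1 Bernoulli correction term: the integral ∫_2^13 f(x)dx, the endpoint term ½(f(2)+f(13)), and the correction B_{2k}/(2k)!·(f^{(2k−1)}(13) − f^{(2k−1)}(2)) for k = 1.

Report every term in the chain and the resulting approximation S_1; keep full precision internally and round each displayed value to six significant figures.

S_1 ≈ 22.5518

∫_2^13 ln(x) dx evaluates to 20.9580.
Endpoint term: (f(2) + f(13))/2 = (0.693147 + 2.56495)/2 = 1.62905.
Running total after boundary: 22.5871.
Order-1 term: 1/12 · (0.0769231 − 0.500000) = -0.0352564.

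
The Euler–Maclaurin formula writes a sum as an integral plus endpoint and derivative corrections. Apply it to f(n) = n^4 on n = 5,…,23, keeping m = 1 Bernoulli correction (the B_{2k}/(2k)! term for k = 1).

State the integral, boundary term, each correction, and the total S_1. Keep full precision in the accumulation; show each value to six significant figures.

∫_5^23 x^4 dx evaluates to 1.28664e+06.
½[f(5) + f(23)] = ½[625.000 + 279841] = 140233.
So far: 1.42688e+06.
k=1: B_{2}/(2)! × [f^{(1)}(23) − f^{(1)}(5)] = 1/12 × (48668.0 − 500.000) = 4014.00.

S_1 ≈ 1.43089e+06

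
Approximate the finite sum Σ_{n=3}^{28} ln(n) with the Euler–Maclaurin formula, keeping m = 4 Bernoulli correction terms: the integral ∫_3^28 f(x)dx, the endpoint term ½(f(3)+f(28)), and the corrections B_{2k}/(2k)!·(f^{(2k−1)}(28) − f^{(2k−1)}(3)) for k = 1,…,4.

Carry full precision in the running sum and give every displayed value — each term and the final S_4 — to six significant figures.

Integral: ∫_3^28 ln(x) dx = 65.0059.
Endpoint term: (f(3) + f(28))/2 = (1.09861 + 3.33220)/2 = 2.21541.
Integral + boundary = 67.2213.
Order-1 term: 1/12 · (0.0357143 − 0.333333) = -0.0248016.
Partial sum through k=1: 67.1965.
Order-2 term: −1/720 · (9.11079e-05 − 0.0740741) = 0.000102754.
Partial sum through k=2: 67.1966.
Order-3 term: 1/30240 · (1.39451e-06 − 0.0987654) = -3.26601e-06.
Partial sum through k=3: 67.1966.
Order-4 term: −1/1209600 · (5.33613e-08 − 0.329218) = 2.72171e-07.

S_4 ≈ 67.1966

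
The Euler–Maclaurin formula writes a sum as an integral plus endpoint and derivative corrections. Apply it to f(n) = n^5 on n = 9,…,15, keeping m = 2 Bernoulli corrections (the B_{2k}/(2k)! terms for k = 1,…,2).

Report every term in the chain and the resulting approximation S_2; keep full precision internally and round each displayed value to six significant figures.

S_2 ≈ 2.23742e+06

∫_9^15 x^5 dx evaluates to 1.80986e+06.
Boundary: ½(f(9) + f(15)) = ½(59049.0 + 759375) = 409212.
So far: 2.21908e+06.
Order-1 term: 1/12 · (253125 − 32805.0) = 18360.0.
After k=1: 2.23744e+06.
Order-2 term: −1/720 · (13500.0 − 4860.00) = -12.0000.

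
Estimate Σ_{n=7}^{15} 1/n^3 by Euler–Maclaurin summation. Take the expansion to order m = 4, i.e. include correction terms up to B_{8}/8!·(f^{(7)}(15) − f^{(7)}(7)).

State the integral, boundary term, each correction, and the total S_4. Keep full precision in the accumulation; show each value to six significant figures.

∫_7^15 1/x^3 dx evaluates to 0.00798186.
Boundary: ½(f(7) + f(15)) = ½(0.00291545 + 0.000296296) = 0.00160587.
Integral + boundary = 0.00958773.
Order-1 term: 1/12 · (-5.92593e-05 − (-0.00124948)) = 9.91850e-05.
Running total after k=1: 0.00968692.
Order-2 term: −1/720 · (-5.26749e-06 − (-0.000509992)) = -7.01006e-07.
Running total after k=2: 0.00968622.
Order-3 term: 1/30240 · (-9.83265e-07 − (-0.000437136)) = 1.44230e-08.
Running total after k=3: 0.00968623.
Order-4 term: −1/1209600 · (-3.14645e-07 − (-0.000642322)) = -5.30760e-10.

S_4 ≈ 0.00968623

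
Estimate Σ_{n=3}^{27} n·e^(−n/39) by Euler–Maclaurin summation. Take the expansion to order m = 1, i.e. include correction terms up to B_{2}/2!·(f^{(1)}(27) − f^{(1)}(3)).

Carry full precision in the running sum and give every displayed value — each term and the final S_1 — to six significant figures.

Integral: ∫_3^27 x·e^(−x/39) dx = 228.643.
½[f(3) + f(27)] = ½[2.77788 + 13.5113] = 8.14461.
Integral + boundary = 236.788.
k=1: B_{2}/(2)! × [f^{(1)}(27) − f^{(1)}(3)] = 1/12 × (0.153975 − 0.854733) = -0.0583965.

S_1 ≈ 236.730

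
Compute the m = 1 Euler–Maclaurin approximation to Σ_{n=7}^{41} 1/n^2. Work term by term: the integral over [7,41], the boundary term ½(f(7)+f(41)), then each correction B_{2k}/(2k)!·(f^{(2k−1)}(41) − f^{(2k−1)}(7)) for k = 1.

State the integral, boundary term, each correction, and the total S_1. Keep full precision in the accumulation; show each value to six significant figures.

S_1 ≈ 0.129452

Integral: ∫_7^41 1/x^2 dx = 0.118467.
Endpoint term: (f(7) + f(41))/2 = (0.0204082 + 0.000594884)/2 = 0.0105015.
Integral + boundary = 0.128968.
k=1: B_{2}/(2)! × [f^{(1)}(41) − f^{(1)}(7)] = 1/12 × (-2.90187e-05 − (-0.00583090)) = 0.000483490.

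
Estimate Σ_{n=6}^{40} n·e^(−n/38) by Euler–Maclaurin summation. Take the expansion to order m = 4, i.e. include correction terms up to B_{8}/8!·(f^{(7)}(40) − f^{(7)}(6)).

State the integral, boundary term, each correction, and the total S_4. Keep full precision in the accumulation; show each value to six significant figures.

Integral: ∫_6^40 x·e^(−x/38) dx = 393.298.
½[f(6) + f(40)] = ½[5.12364 + 13.9607] = 9.54218.
Integral + boundary = 402.840.
k=1: B_{2}/(2)! × [f^{(1)}(40) − f^{(1)}(6)] = 1/12 × (-0.0183694 − 0.719107) = -0.0614564.
Partial sum through k=1: 402.778.
k=2: B_{4}/(4)! × [f^{(3)}(40) − f^{(3)}(6)] = −1/720 × (0.000470683 − 0.00168074) = 1.68063e-06.
Partial sum through k=2: 402.778.
k=3: B_{6}/(6)! × [f^{(5)}(40) − f^{(5)}(6)] = 1/30240 × (6.60726e-07 − 1.98302e-06) = -4.37267e-11.
Partial sum through k=3: 402.778.
k=4: B_{8}/(8)! × [f^{(7)}(40) − f^{(7)}(6)] = −1/1209600 × (6.89400e-10 − 1.94051e-09) = 1.03432e-15.

S_4 ≈ 402.778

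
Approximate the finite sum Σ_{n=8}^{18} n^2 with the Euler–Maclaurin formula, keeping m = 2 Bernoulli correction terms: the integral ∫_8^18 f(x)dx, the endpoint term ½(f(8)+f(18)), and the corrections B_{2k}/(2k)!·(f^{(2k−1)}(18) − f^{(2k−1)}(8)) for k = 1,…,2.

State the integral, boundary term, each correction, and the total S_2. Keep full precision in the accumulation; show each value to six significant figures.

∫_8^18 x^2 dx evaluates to 1773.33.
Endpoint term: (f(8) + f(18))/2 = (64.0000 + 324.000)/2 = 194.000.
So far: 1967.33.
Order-1 term: 1/12 · (36.0000 − 16.0000) = 1.66667.
Running total after k=1: 1969.00.
Order-2 term: −1/720 · (0.00000 − 0.00000) = 0.00000.

S_2 ≈ 1969.00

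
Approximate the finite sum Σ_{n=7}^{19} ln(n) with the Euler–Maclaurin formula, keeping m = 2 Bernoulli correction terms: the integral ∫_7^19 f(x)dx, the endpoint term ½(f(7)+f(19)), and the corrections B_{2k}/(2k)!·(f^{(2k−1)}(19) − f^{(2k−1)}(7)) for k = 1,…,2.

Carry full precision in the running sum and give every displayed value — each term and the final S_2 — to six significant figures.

S_2 ≈ 32.7606

Integral: ∫_7^19 ln(x) dx = 30.3230.
Boundary: ½(f(7) + f(19)) = ½(1.94591 + 2.94444) = 2.44517.
Running total after boundary: 32.7681.
k=1: B_{2}/(2)! × [f^{(1)}(19) − f^{(1)}(7)] = 1/12 × (0.0526316 − 0.142857) = -0.00751880.
After k=1: 32.7606.
k=2: B_{4}/(4)! × [f^{(3)}(19) − f^{(3)}(7)] = −1/720 × (0.000291588 − 0.00583090) = 7.69349e-06.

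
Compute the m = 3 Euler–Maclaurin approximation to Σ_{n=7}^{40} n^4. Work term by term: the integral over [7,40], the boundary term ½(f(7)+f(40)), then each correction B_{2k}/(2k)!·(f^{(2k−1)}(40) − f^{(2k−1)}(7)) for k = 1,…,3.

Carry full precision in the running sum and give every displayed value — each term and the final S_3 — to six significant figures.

S_3 ≈ 2.17791e+07

The integral term ∫_7^40 x^4 dx = 2.04766e+07.
Endpoint term: (f(7) + f(40))/2 = (2401.00 + 2.56000e+06)/2 = 1.28120e+06.
Running total after boundary: 2.17578e+07.
Order-1 term: 1/12 · (256000 − 1372.00) = 21219.0.
After k=1: 2.17791e+07.
Order-2 term: −1/720 · (960.000 − 168.000) = -1.10000.
After k=2: 2.17791e+07.
Order-3 term: 1/30240 · (0.00000 − 0.00000) = 0.00000.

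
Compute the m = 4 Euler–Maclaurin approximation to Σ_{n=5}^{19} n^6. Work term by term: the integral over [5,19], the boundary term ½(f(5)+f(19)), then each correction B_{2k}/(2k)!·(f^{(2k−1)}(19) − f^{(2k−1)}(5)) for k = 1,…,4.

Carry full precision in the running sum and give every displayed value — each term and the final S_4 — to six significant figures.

The integral term ∫_5^19 x^6 dx = 1.27685e+08.
½[f(5) + f(19)] = ½[15625.0 + 4.70459e+07] = 2.35308e+07.
So far: 1.51216e+08.
Correction k=1: B_{2}/2! · (f^{(1)}(19) − f^{(1)}(5)) = 1/12 · (1.48566e+07 − 18750.0) = 1.23649e+06.
After k=1: 1.52452e+08.
Correction k=2: B_{4}/4! · (f^{(3)}(19) − f^{(3)}(5)) = −1/720 · (823080 − 15000.0) = -1122.33.
After k=2: 1.52451e+08.
Correction k=3: B_{6}/6! · (f^{(5)}(19) − f^{(5)}(5)) = 1/30240 · (13680.0 − 3600.00) = 0.333333.
After k=3: 1.52451e+08.
Correction k=4: B_{8}/8! · (f^{(7)}(19) − f^{(7)}(5)) = −1/1209600 · (0.00000 − 0.00000) = 0.00000.

S_4 ≈ 1.52451e+08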